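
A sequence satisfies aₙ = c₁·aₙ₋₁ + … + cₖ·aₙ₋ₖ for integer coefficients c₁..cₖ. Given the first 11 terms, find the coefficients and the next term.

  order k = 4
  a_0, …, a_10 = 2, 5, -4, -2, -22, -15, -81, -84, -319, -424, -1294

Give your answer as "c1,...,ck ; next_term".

1,3,-2,1 ; -2012

  a_4 = 1·-2 + 3·-4 + -2·5 + 1·2 = -22
  a_5 = 1·-22 + 3·-2 + -2·-4 + 1·5 = -15
  a_6 = 1·-15 + 3·-22 + -2·-2 + 1·-4 = -81
  a_7 = 1·-81 + 3·-15 + -2·-22 + 1·-2 = -84
  a_8 = 1·-84 + 3·-81 + -2·-15 + 1·-22 = -319
  a_9 = 1·-319 + 3·-84 + -2·-81 + 1·-15 = -424
  a_10 = 1·-424 + 3·-319 + -2·-84 + 1·-81 = -1294
  a_11 = 1·-1294 + 3·-424 + -2·-319 + 1·-84 = -2012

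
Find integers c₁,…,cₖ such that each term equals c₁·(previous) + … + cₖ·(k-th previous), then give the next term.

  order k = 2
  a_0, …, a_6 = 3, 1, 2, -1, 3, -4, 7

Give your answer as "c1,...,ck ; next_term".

-1,1 ; -11

  a_2 = -1·1 + 1·3 = 2
  a_3 = -1·2 + 1·1 = -1
  a_4 = -1·-1 + 1·2 = 3
  a_5 = -1·3 + 1·-1 = -4
  a_6 = -1·-4 + 1·3 = 7
  a_7 = -1·7 + 1·-4 = -11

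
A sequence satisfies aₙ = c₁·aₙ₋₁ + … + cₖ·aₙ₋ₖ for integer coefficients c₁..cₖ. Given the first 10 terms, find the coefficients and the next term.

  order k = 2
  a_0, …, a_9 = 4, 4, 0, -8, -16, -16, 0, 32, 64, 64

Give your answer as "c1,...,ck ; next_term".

  a_2 = 2·4 + -2·4 = 0
  a_3 = 2·0 + -2·4 = -8
  a_4 = 2·-8 + -2·0 = -16
  a_5 = 2·-16 + -2·-8 = -16
  a_6 = 2·-16 + -2·-16 = 0
  a_7 = 2·0 + -2·-16 = 32
  a_8 = 2·32 + -2·0 = 64
  a_9 = 2·64 + -2·32 = 64
  a_10 = 2·64 + -2·64 = 0

2,-2 ; 0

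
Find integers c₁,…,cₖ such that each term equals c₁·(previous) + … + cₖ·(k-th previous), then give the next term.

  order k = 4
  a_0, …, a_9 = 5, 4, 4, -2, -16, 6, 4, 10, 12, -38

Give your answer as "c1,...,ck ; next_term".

  a_4 = -1·-2 + -1·4 + -1·4 + -2·5 = -16
  a_5 = -1·-16 + -1·-2 + -1·4 + -2·4 = 6
  a_6 = -1·6 + -1·-16 + -1·-2 + -2·4 = 4
  a_7 = -1·4 + -1·6 + -1·-16 + -2·-2 = 10
  a_8 = -1·10 + -1·4 + -1·6 + -2·-16 = 12
  a_9 = -1·12 + -1·10 + -1·4 + -2·6 = -38
  a_10 = -1·-38 + -1·12 + -1·10 + -2·4 = 8

-1,-1,-1,-2 ; 8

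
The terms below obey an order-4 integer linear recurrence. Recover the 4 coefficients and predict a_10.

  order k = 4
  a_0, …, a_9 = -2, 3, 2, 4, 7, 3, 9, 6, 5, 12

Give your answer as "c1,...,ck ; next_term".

  a_4 = 0·4 + 1·2 + 1·3 + -1·-2 = 7
  a_5 = 0·7 + 1·4 + 1·2 + -1·3 = 3
  a_6 = 0·3 + 1·7 + 1·4 + -1·2 = 9
  a_7 = 0·9 + 1·3 + 1·7 + -1·4 = 6
  a_8 = 0·6 + 1·9 + 1·3 + -1·7 = 5
  a_9 = 0·5 + 1·6 + 1·9 + -1·3 = 12
  a_10 = 0·12 + 1·5 + 1·6 + -1·9 = 2

0,1,1,-1 ; 2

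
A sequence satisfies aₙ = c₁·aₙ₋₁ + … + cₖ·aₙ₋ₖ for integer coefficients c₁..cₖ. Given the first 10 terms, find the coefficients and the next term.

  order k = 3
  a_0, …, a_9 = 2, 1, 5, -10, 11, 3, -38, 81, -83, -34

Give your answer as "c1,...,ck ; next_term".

  a_3 = -2·5 + -2·1 + 1·2 = -10
  a_4 = -2·-10 + -2·5 + 1·1 = 11
  a_5 = -2·11 + -2·-10 + 1·5 = 3
  a_6 = -2·3 + -2·11 + 1·-10 = -38
  a_7 = -2·-38 + -2·3 + 1·11 = 81
  a_8 = -2·81 + -2·-38 + 1·3 = -83
  a_9 = -2·-83 + -2·81 + 1·-38 = -34
  a_10 = -2·-34 + -2·-83 + 1·81 = 315

-2,-2,1 ; 315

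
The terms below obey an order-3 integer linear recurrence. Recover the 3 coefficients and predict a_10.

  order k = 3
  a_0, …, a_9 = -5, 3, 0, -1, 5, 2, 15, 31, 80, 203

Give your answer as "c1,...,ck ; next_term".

1,3,2 ; 505

  a_3 = 1·0 + 3·3 + 2·-5 = -1
  a_4 = 1·-1 + 3·0 + 2·3 = 5
  a_5 = 1·5 + 3·-1 + 2·0 = 2
  a_6 = 1·2 + 3·5 + 2·-1 = 15
  a_7 = 1·15 + 3·2 + 2·5 = 31
  a_8 = 1·31 + 3·15 + 2·2 = 80
  a_9 = 1·80 + 3·31 + 2·15 = 203
  a_10 = 1·203 + 3·80 + 2·31 = 505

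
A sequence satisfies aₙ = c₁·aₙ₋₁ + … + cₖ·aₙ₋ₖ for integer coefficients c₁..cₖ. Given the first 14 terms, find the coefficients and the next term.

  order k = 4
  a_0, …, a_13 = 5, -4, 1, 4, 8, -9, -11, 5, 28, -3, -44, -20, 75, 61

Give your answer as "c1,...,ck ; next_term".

  a_4 = 0·4 + -1·1 + -1·-4 + 1·5 = 8
  a_5 = 0·8 + -1·4 + -1·1 + 1·-4 = -9
  a_6 = 0·-9 + -1·8 + -1·4 + 1·1 = -11
  a_7 = 0·-11 + -1·-9 + -1·8 + 1·4 = 5
  a_8 = 0·5 + -1·-11 + -1·-9 + 1·8 = 28
  a_9 = 0·28 + -1·5 + -1·-11 + 1·-9 = -3
  a_10 = 0·-3 + -1·28 + -1·5 + 1·-11 = -44
  a_11 = 0·-44 + -1·-3 + -1·28 + 1·5 = -20
  a_12 = 0·-20 + -1·-44 + -1·-3 + 1·28 = 75
  a_13 = 0·75 + -1·-20 + -1·-44 + 1·-3 = 61
  a_14 = 0·61 + -1·75 + -1·-20 + 1·-44 = -99

0,-1,-1,1 ; -99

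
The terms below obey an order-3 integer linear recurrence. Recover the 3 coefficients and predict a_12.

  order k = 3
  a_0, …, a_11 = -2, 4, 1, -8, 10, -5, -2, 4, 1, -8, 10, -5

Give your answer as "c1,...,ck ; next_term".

  a_3 = -2·1 + -2·4 + -1·-2 = -8
  a_4 = -2·-8 + -2·1 + -1·4 = 10
  a_5 = -2·10 + -2·-8 + -1·1 = -5
  a_6 = -2·-5 + -2·10 + -1·-8 = -2
  a_7 = -2·-2 + -2·-5 + -1·10 = 4
  a_8 = -2·4 + -2·-2 + -1·-5 = 1
  a_9 = -2·1 + -2·4 + -1·-2 = -8
  a_10 = -2·-8 + -2·1 + -1·4 = 10
  a_11 = -2·10 + -2·-8 + -1·1 = -5
  a_12 = -2·-5 + -2·10 + -1·-8 = -2

-2,-2,-1 ; -2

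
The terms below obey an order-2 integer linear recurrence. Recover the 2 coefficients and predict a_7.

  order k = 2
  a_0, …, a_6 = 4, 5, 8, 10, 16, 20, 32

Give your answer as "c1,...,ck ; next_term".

0,2 ; 40

  a_2 = 0·5 + 2·4 = 8
  a_3 = 0·8 + 2·5 = 10
  a_4 = 0·10 + 2·8 = 16
  a_5 = 0·16 + 2·10 = 20
  a_6 = 0·20 + 2·16 = 32
  a_7 = 0·32 + 2·20 = 40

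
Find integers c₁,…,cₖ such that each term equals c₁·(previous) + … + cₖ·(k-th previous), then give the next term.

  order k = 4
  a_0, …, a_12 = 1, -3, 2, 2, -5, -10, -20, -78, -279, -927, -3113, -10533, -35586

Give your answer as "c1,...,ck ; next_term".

3,0,4,1 ; -120137

  a_4 = 3·2 + 0·2 + 4·-3 + 1·1 = -5
  a_5 = 3·-5 + 0·2 + 4·2 + 1·-3 = -10
  a_6 = 3·-10 + 0·-5 + 4·2 + 1·2 = -20
  a_7 = 3·-20 + 0·-10 + 4·-5 + 1·2 = -78
  a_8 = 3·-78 + 0·-20 + 4·-10 + 1·-5 = -279
  a_9 = 3·-279 + 0·-78 + 4·-20 + 1·-10 = -927
  a_10 = 3·-927 + 0·-279 + 4·-78 + 1·-20 = -3113
  a_11 = 3·-3113 + 0·-927 + 4·-279 + 1·-78 = -10533
  a_12 = 3·-10533 + 0·-3113 + 4·-927 + 1·-279 = -35586
  a_13 = 3·-35586 + 0·-10533 + 4·-3113 + 1·-927 = -120137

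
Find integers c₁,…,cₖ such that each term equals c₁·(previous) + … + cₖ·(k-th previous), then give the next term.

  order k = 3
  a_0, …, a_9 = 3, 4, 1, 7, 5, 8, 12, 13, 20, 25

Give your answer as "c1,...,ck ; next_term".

0,1,1 ; 33

  a_3 = 0·1 + 1·4 + 1·3 = 7
  a_4 = 0·7 + 1·1 + 1·4 = 5
  a_5 = 0·5 + 1·7 + 1·1 = 8
  a_6 = 0·8 + 1·5 + 1·7 = 12
  a_7 = 0·12 + 1·8 + 1·5 = 13
  a_8 = 0·13 + 1·12 + 1·8 = 20
  a_9 = 0·20 + 1·13 + 1·12 = 25
  a_10 = 0·25 + 1·20 + 1·13 = 33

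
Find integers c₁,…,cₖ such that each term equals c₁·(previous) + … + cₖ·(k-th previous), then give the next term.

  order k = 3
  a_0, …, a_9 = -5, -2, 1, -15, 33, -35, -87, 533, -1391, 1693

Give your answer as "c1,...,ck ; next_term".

-3,-4,4 ; 2617

  a_3 = -3·1 + -4·-2 + 4·-5 = -15
  a_4 = -3·-15 + -4·1 + 4·-2 = 33
  a_5 = -3·33 + -4·-15 + 4·1 = -35
  a_6 = -3·-35 + -4·33 + 4·-15 = -87
  a_7 = -3·-87 + -4·-35 + 4·33 = 533
  a_8 = -3·533 + -4·-87 + 4·-35 = -1391
  a_9 = -3·-1391 + -4·533 + 4·-87 = 1693
  a_10 = -3·1693 + -4·-1391 + 4·533 = 2617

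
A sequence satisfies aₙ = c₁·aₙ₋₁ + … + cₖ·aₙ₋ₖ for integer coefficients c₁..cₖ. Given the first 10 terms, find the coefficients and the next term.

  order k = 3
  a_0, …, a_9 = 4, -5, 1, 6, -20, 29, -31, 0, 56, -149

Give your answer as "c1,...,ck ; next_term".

  a_3 = -1·1 + 1·-5 + 3·4 = 6
  a_4 = -1·6 + 1·1 + 3·-5 = -20
  a_5 = -1·-20 + 1·6 + 3·1 = 29
  a_6 = -1·29 + 1·-20 + 3·6 = -31
  a_7 = -1·-31 + 1·29 + 3·-20 = 0
  a_8 = -1·0 + 1·-31 + 3·29 = 56
  a_9 = -1·56 + 1·0 + 3·-31 = -149
  a_10 = -1·-149 + 1·56 + 3·0 = 205

-1,1,3 ; 205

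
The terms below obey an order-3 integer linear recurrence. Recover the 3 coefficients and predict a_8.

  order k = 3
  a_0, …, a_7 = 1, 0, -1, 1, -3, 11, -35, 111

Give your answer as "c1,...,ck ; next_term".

  a_3 = -3·-1 + 0·0 + -2·1 = 1
  a_4 = -3·1 + 0·-1 + -2·0 = -3
  a_5 = -3·-3 + 0·1 + -2·-1 = 11
  a_6 = -3·11 + 0·-3 + -2·1 = -35
  a_7 = -3·-35 + 0·11 + -2·-3 = 111
  a_8 = -3·111 + 0·-35 + -2·11 = -355

-3,0,-2 ; -355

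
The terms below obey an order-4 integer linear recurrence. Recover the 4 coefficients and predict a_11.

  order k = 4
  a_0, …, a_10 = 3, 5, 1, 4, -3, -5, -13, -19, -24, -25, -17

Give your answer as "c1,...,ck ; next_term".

1,1,-1,-1 ; 1

  a_4 = 1·4 + 1·1 + -1·5 + -1·3 = -3
  a_5 = 1·-3 + 1·4 + -1·1 + -1·5 = -5
  a_6 = 1·-5 + 1·-3 + -1·4 + -1·1 = -13
  a_7 = 1·-13 + 1·-5 + -1·-3 + -1·4 = -19
  a_8 = 1·-19 + 1·-13 + -1·-5 + -1·-3 = -24
  a_9 = 1·-24 + 1·-19 + -1·-13 + -1·-5 = -25
  a_10 = 1·-25 + 1·-24 + -1·-19 + -1·-13 = -17
  a_11 = 1·-17 + 1·-25 + -1·-24 + -1·-19 = 1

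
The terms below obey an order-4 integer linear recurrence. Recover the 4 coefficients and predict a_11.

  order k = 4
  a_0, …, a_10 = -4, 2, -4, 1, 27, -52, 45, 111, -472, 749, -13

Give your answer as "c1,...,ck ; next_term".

  a_4 = -1·1 + -1·-4 + 4·2 + -4·-4 = 27
  a_5 = -1·27 + -1·1 + 4·-4 + -4·2 = -52
  a_6 = -1·-52 + -1·27 + 4·1 + -4·-4 = 45
  a_7 = -1·45 + -1·-52 + 4·27 + -4·1 = 111
  a_8 = -1·111 + -1·45 + 4·-52 + -4·27 = -472
  a_9 = -1·-472 + -1·111 + 4·45 + -4·-52 = 749
  a_10 = -1·749 + -1·-472 + 4·111 + -4·45 = -13
  a_11 = -1·-13 + -1·749 + 4·-472 + -4·111 = -3068

-1,-1,4,-4 ; -3068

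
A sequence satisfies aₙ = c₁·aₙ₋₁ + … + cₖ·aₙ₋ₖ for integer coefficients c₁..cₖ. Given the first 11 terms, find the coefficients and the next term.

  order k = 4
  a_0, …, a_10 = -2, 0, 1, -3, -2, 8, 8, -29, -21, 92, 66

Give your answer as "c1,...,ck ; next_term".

  a_4 = -1·-3 + -3·1 + -3·0 + 1·-2 = -2
  a_5 = -1·-2 + -3·-3 + -3·1 + 1·0 = 8
  a_6 = -1·8 + -3·-2 + -3·-3 + 1·1 = 8
  a_7 = -1·8 + -3·8 + -3·-2 + 1·-3 = -29
  a_8 = -1·-29 + -3·8 + -3·8 + 1·-2 = -21
  a_9 = -1·-21 + -3·-29 + -3·8 + 1·8 = 92
  a_10 = -1·92 + -3·-21 + -3·-29 + 1·8 = 66
  a_11 = -1·66 + -3·92 + -3·-21 + 1·-29 = -308

-1,-3,-3,1 ; -308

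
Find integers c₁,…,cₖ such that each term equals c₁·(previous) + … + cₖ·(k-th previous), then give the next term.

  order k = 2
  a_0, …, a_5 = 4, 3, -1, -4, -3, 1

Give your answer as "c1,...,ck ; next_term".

  a_2 = 1·3 + -1·4 = -1
  a_3 = 1·-1 + -1·3 = -4
  a_4 = 1·-4 + -1·-1 = -3
  a_5 = 1·-3 + -1·-4 = 1
  a_6 = 1·1 + -1·-3 = 4

1,-1 ; 4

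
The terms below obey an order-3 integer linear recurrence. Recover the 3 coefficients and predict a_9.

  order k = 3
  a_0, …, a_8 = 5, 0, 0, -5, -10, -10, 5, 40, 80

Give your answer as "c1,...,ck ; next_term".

  a_3 = 2·0 + -2·0 + -1·5 = -5
  a_4 = 2·-5 + -2·0 + -1·0 = -10
  a_5 = 2·-10 + -2·-5 + -1·0 = -10
  a_6 = 2·-10 + -2·-10 + -1·-5 = 5
  a_7 = 2·5 + -2·-10 + -1·-10 = 40
  a_8 = 2·40 + -2·5 + -1·-10 = 80
  a_9 = 2·80 + -2·40 + -1·5 = 75

2,-2,-1 ; 75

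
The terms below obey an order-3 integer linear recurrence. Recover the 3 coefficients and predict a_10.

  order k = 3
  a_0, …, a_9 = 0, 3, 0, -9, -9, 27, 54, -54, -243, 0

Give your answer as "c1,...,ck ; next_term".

0,-3,-3 ; 891

  a_3 = 0·0 + -3·3 + -3·0 = -9
  a_4 = 0·-9 + -3·0 + -3·3 = -9
  a_5 = 0·-9 + -3·-9 + -3·0 = 27
  a_6 = 0·27 + -3·-9 + -3·-9 = 54
  a_7 = 0·54 + -3·27 + -3·-9 = -54
  a_8 = 0·-54 + -3·54 + -3·27 = -243
  a_9 = 0·-243 + -3·-54 + -3·54 = 0
  a_10 = 0·0 + -3·-243 + -3·-54 = 891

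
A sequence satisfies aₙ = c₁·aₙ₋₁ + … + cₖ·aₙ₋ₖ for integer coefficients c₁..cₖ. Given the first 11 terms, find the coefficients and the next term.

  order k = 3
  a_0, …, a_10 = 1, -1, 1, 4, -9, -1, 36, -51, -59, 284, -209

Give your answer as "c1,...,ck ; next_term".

  a_3 = -1·1 + -3·-1 + 2·1 = 4
  a_4 = -1·4 + -3·1 + 2·-1 = -9
  a_5 = -1·-9 + -3·4 + 2·1 = -1
  a_6 = -1·-1 + -3·-9 + 2·4 = 36
  a_7 = -1·36 + -3·-1 + 2·-9 = -51
  a_8 = -1·-51 + -3·36 + 2·-1 = -59
  a_9 = -1·-59 + -3·-51 + 2·36 = 284
  a_10 = -1·284 + -3·-59 + 2·-51 = -209
  a_11 = -1·-209 + -3·284 + 2·-59 = -761

-1,-3,2 ; -761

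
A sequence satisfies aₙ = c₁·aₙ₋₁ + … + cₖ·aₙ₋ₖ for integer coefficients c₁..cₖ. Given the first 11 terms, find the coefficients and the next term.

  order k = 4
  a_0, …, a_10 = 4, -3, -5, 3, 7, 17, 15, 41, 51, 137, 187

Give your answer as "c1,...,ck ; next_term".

  a_4 = 1·3 + 2·-5 + -2·-3 + 2·4 = 7
  a_5 = 1·7 + 2·3 + -2·-5 + 2·-3 = 17
  a_6 = 1·17 + 2·7 + -2·3 + 2·-5 = 15
  a_7 = 1·15 + 2·17 + -2·7 + 2·3 = 41
  a_8 = 1·41 + 2·15 + -2·17 + 2·7 = 51
  a_9 = 1·51 + 2·41 + -2·15 + 2·17 = 137
  a_10 = 1·137 + 2·51 + -2·41 + 2·15 = 187
  a_11 = 1·187 + 2·137 + -2·51 + 2·41 = 441

1,2,-2,2 ; 441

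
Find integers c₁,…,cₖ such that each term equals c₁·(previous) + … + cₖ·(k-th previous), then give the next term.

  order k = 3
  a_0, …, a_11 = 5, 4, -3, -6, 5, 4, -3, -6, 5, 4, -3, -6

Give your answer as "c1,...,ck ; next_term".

  a_3 = -1·-3 + -1·4 + -1·5 = -6
  a_4 = -1·-6 + -1·-3 + -1·4 = 5
  a_5 = -1·5 + -1·-6 + -1·-3 = 4
  a_6 = -1·4 + -1·5 + -1·-6 = -3
  a_7 = -1·-3 + -1·4 + -1·5 = -6
  a_8 = -1·-6 + -1·-3 + -1·4 = 5
  a_9 = -1·5 + -1·-6 + -1·-3 = 4
  a_10 = -1·4 + -1·5 + -1·-6 = -3
  a_11 = -1·-3 + -1·4 + -1·5 = -6
  a_12 = -1·-6 + -1·-3 + -1·4 = 5

-1,-1,-1 ; 5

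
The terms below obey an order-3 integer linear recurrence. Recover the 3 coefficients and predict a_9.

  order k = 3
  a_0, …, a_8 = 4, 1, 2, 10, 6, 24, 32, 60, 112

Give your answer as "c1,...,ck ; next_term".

  a_3 = 0·2 + 2·1 + 2·4 = 10
  a_4 = 0·10 + 2·2 + 2·1 = 6
  a_5 = 0·6 + 2·10 + 2·2 = 24
  a_6 = 0·24 + 2·6 + 2·10 = 32
  a_7 = 0·32 + 2·24 + 2·6 = 60
  a_8 = 0·60 + 2·32 + 2·24 = 112
  a_9 = 0·112 + 2·60 + 2·32 = 184

0,2,2 ; 184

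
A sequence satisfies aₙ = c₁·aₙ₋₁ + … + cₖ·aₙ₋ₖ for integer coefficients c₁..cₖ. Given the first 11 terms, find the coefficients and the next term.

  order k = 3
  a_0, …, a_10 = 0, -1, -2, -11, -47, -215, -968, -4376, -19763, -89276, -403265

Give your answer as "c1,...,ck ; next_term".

4,3,-3 ; -1821599

  a_3 = 4·-2 + 3·-1 + -3·0 = -11
  a_4 = 4·-11 + 3·-2 + -3·-1 = -47
  a_5 = 4·-47 + 3·-11 + -3·-2 = -215
  a_6 = 4·-215 + 3·-47 + -3·-11 = -968
  a_7 = 4·-968 + 3·-215 + -3·-47 = -4376
  a_8 = 4·-4376 + 3·-968 + -3·-215 = -19763
  a_9 = 4·-19763 + 3·-4376 + -3·-968 = -89276
  a_10 = 4·-89276 + 3·-19763 + -3·-4376 = -403265
  a_11 = 4·-403265 + 3·-89276 + -3·-19763 = -1821599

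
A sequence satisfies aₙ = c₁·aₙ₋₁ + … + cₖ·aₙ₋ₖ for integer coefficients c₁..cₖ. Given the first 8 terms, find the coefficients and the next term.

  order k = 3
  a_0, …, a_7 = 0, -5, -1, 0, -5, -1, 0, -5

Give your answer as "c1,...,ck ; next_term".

0,0,1 ; -1

  a_3 = 0·-1 + 0·-5 + 1·0 = 0
  a_4 = 0·0 + 0·-1 + 1·-5 = -5
  a_5 = 0·-5 + 0·0 + 1·-1 = -1
  a_6 = 0·-1 + 0·-5 + 1·0 = 0
  a_7 = 0·0 + 0·-1 + 1·-5 = -5
  a_8 = 0·-5 + 0·0 + 1·-1 = -1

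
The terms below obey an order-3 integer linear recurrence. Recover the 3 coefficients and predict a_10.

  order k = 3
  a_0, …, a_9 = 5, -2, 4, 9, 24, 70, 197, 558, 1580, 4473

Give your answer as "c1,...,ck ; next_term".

  a_3 = 2·4 + 2·-2 + 1·5 = 9
  a_4 = 2·9 + 2·4 + 1·-2 = 24
  a_5 = 2·24 + 2·9 + 1·4 = 70
  a_6 = 2·70 + 2·24 + 1·9 = 197
  a_7 = 2·197 + 2·70 + 1·24 = 558
  a_8 = 2·558 + 2·197 + 1·70 = 1580
  a_9 = 2·1580 + 2·558 + 1·197 = 4473
  a_10 = 2·4473 + 2·1580 + 1·558 = 12664

2,2,1 ; 12664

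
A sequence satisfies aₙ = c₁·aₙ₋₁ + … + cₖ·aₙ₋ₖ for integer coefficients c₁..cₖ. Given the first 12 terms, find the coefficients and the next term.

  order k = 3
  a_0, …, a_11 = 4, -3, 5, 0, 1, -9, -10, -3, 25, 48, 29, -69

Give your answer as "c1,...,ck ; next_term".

  a_3 = 1·5 + -1·-3 + -2·4 = 0
  a_4 = 1·0 + -1·5 + -2·-3 = 1
  a_5 = 1·1 + -1·0 + -2·5 = -9
  a_6 = 1·-9 + -1·1 + -2·0 = -10
  a_7 = 1·-10 + -1·-9 + -2·1 = -3
  a_8 = 1·-3 + -1·-10 + -2·-9 = 25
  a_9 = 1·25 + -1·-3 + -2·-10 = 48
  a_10 = 1·48 + -1·25 + -2·-3 = 29
  a_11 = 1·29 + -1·48 + -2·25 = -69
  a_12 = 1·-69 + -1·29 + -2·48 = -194

1,-1,-2 ; -194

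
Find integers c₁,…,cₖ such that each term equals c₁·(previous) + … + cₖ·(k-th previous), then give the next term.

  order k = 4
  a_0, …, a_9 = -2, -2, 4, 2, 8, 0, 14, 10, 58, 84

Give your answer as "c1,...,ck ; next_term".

2,1,-3,3 ; 238

  a_4 = 2·2 + 1·4 + -3·-2 + 3·-2 = 8
  a_5 = 2·8 + 1·2 + -3·4 + 3·-2 = 0
  a_6 = 2·0 + 1·8 + -3·2 + 3·4 = 14
  a_7 = 2·14 + 1·0 + -3·8 + 3·2 = 10
  a_8 = 2·10 + 1·14 + -3·0 + 3·8 = 58
  a_9 = 2·58 + 1·10 + -3·14 + 3·0 = 84
  a_10 = 2·84 + 1·58 + -3·10 + 3·14 = 238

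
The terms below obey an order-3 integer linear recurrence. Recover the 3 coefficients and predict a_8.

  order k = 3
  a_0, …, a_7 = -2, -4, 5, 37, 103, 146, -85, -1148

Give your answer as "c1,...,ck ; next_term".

  a_3 = 3·5 + -4·-4 + -3·-2 = 37
  a_4 = 3·37 + -4·5 + -3·-4 = 103
  a_5 = 3·103 + -4·37 + -3·5 = 146
  a_6 = 3·146 + -4·103 + -3·37 = -85
  a_7 = 3·-85 + -4·146 + -3·103 = -1148
  a_8 = 3·-1148 + -4·-85 + -3·146 = -3542

3,-4,-3 ; -3542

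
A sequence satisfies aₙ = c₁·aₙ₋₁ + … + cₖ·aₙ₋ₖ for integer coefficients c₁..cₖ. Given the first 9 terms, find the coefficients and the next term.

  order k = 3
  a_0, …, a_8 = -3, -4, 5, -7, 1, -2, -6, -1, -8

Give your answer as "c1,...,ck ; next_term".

  a_3 = 0·5 + 1·-4 + 1·-3 = -7
  a_4 = 0·-7 + 1·5 + 1·-4 = 1
  a_5 = 0·1 + 1·-7 + 1·5 = -2
  a_6 = 0·-2 + 1·1 + 1·-7 = -6
  a_7 = 0·-6 + 1·-2 + 1·1 = -1
  a_8 = 0·-1 + 1·-6 + 1·-2 = -8
  a_9 = 0·-8 + 1·-1 + 1·-6 = -7

0,1,1 ; -7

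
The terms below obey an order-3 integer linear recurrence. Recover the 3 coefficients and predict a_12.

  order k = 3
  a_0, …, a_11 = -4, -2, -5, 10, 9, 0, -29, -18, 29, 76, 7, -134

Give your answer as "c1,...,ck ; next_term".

0,-1,-2 ; -159

  a_3 = 0·-5 + -1·-2 + -2·-4 = 10
  a_4 = 0·10 + -1·-5 + -2·-2 = 9
  a_5 = 0·9 + -1·10 + -2·-5 = 0
  a_6 = 0·0 + -1·9 + -2·10 = -29
  a_7 = 0·-29 + -1·0 + -2·9 = -18
  a_8 = 0·-18 + -1·-29 + -2·0 = 29
  a_9 = 0·29 + -1·-18 + -2·-29 = 76
  a_10 = 0·76 + -1·29 + -2·-18 = 7
  a_11 = 0·7 + -1·76 + -2·29 = -134
  a_12 = 0·-134 + -1·7 + -2·76 = -159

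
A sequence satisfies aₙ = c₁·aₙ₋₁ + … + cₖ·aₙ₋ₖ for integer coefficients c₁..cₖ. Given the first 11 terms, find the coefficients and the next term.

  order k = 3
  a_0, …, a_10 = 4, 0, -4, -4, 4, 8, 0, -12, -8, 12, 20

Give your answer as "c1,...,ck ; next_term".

  a_3 = 0·-4 + -1·0 + -1·4 = -4
  a_4 = 0·-4 + -1·-4 + -1·0 = 4
  a_5 = 0·4 + -1·-4 + -1·-4 = 8
  a_6 = 0·8 + -1·4 + -1·-4 = 0
  a_7 = 0·0 + -1·8 + -1·4 = -12
  a_8 = 0·-12 + -1·0 + -1·8 = -8
  a_9 = 0·-8 + -1·-12 + -1·0 = 12
  a_10 = 0·12 + -1·-8 + -1·-12 = 20
  a_11 = 0·20 + -1·12 + -1·-8 = -4

0,-1,-1 ; -4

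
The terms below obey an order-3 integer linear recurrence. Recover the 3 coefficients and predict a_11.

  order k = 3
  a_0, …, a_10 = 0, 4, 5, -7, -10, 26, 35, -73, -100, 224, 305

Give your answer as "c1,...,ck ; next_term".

1,-3,3 ; -667

  a_3 = 1·5 + -3·4 + 3·0 = -7
  a_4 = 1·-7 + -3·5 + 3·4 = -10
  a_5 = 1·-10 + -3·-7 + 3·5 = 26
  a_6 = 1·26 + -3·-10 + 3·-7 = 35
  a_7 = 1·35 + -3·26 + 3·-10 = -73
  a_8 = 1·-73 + -3·35 + 3·26 = -100
  a_9 = 1·-100 + -3·-73 + 3·35 = 224
  a_10 = 1·224 + -3·-100 + 3·-73 = 305
  a_11 = 1·305 + -3·224 + 3·-100 = -667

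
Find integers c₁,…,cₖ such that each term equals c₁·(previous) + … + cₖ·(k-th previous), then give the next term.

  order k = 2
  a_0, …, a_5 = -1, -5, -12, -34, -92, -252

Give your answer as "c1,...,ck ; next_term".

  a_2 = 2·-5 + 2·-1 = -12
  a_3 = 2·-12 + 2·-5 = -34
  a_4 = 2·-34 + 2·-12 = -92
  a_5 = 2·-92 + 2·-34 = -252
  a_6 = 2·-252 + 2·-92 = -688

2,2 ; -688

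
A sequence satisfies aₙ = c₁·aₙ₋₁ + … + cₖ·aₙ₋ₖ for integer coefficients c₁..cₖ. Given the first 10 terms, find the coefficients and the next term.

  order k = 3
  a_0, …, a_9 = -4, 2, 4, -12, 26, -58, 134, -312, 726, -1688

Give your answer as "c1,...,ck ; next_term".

-3,-2,-1 ; 3924

  a_3 = -3·4 + -2·2 + -1·-4 = -12
  a_4 = -3·-12 + -2·4 + -1·2 = 26
  a_5 = -3·26 + -2·-12 + -1·4 = -58
  a_6 = -3·-58 + -2·26 + -1·-12 = 134
  a_7 = -3·134 + -2·-58 + -1·26 = -312
  a_8 = -3·-312 + -2·134 + -1·-58 = 726
  a_9 = -3·726 + -2·-312 + -1·134 = -1688
  a_10 = -3·-1688 + -2·726 + -1·-312 = 3924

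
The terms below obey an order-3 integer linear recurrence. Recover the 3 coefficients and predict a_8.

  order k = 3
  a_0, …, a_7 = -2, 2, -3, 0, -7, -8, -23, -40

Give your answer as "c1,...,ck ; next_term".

  a_3 = 2·-3 + 1·2 + -2·-2 = 0
  a_4 = 2·0 + 1·-3 + -2·2 = -7
  a_5 = 2·-7 + 1·0 + -2·-3 = -8
  a_6 = 2·-8 + 1·-7 + -2·0 = -23
  a_7 = 2·-23 + 1·-8 + -2·-7 = -40
  a_8 = 2·-40 + 1·-23 + -2·-8 = -87

2,1,-2 ; -87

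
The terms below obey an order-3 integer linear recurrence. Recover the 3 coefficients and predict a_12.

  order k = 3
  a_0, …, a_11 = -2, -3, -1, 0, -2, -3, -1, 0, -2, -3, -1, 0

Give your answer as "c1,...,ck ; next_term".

  a_3 = 1·-1 + -1·-3 + 1·-2 = 0
  a_4 = 1·0 + -1·-1 + 1·-3 = -2
  a_5 = 1·-2 + -1·0 + 1·-1 = -3
  a_6 = 1·-3 + -1·-2 + 1·0 = -1
  a_7 = 1·-1 + -1·-3 + 1·-2 = 0
  a_8 = 1·0 + -1·-1 + 1·-3 = -2
  a_9 = 1·-2 + -1·0 + 1·-1 = -3
  a_10 = 1·-3 + -1·-2 + 1·0 = -1
  a_11 = 1·-1 + -1·-3 + 1·-2 = 0
  a_12 = 1·0 + -1·-1 + 1·-3 = -2

1,-1,1 ; -2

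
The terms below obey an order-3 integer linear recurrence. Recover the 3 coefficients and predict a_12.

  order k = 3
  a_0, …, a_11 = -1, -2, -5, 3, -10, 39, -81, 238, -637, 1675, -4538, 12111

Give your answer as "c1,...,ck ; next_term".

-1,3,-4 ; -32425

  a_3 = -1·-5 + 3·-2 + -4·-1 = 3
  a_4 = -1·3 + 3·-5 + -4·-2 = -10
  a_5 = -1·-10 + 3·3 + -4·-5 = 39
  a_6 = -1·39 + 3·-10 + -4·3 = -81
  a_7 = -1·-81 + 3·39 + -4·-10 = 238
  a_8 = -1·238 + 3·-81 + -4·39 = -637
  a_9 = -1·-637 + 3·238 + -4·-81 = 1675
  a_10 = -1·1675 + 3·-637 + -4·238 = -4538
  a_11 = -1·-4538 + 3·1675 + -4·-637 = 12111
  a_12 = -1·12111 + 3·-4538 + -4·1675 = -32425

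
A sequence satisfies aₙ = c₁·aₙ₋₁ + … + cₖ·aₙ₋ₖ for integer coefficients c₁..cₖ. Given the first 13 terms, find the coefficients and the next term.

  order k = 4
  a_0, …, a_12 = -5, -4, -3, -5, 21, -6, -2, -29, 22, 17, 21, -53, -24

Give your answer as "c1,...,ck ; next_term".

  a_4 = -1·-5 + -1·-3 + -2·-4 + -1·-5 = 21
  a_5 = -1·21 + -1·-5 + -2·-3 + -1·-4 = -6
  a_6 = -1·-6 + -1·21 + -2·-5 + -1·-3 = -2
  a_7 = -1·-2 + -1·-6 + -2·21 + -1·-5 = -29
  a_8 = -1·-29 + -1·-2 + -2·-6 + -1·21 = 22
  a_9 = -1·22 + -1·-29 + -2·-2 + -1·-6 = 17
  a_10 = -1·17 + -1·22 + -2·-29 + -1·-2 = 21
  a_11 = -1·21 + -1·17 + -2·22 + -1·-29 = -53
  a_12 = -1·-53 + -1·21 + -2·17 + -1·22 = -24
  a_13 = -1·-24 + -1·-53 + -2·21 + -1·17 = 18

-1,-1,-2,-1 ; 18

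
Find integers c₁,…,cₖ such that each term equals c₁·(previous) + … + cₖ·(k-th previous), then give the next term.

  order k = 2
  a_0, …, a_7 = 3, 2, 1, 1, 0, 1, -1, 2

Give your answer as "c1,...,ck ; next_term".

-1,1 ; -3

  a_2 = -1·2 + 1·3 = 1
  a_3 = -1·1 + 1·2 = 1
  a_4 = -1·1 + 1·1 = 0
  a_5 = -1·0 + 1·1 = 1
  a_6 = -1·1 + 1·0 = -1
  a_7 = -1·-1 + 1·1 = 2
  a_8 = -1·2 + 1·-1 = -3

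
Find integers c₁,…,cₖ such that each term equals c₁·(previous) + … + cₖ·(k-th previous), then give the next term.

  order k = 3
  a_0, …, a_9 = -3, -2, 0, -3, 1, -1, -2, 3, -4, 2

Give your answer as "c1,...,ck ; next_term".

-1,0,1 ; 1

  a_3 = -1·0 + 0·-2 + 1·-3 = -3
  a_4 = -1·-3 + 0·0 + 1·-2 = 1
  a_5 = -1·1 + 0·-3 + 1·0 = -1
  a_6 = -1·-1 + 0·1 + 1·-3 = -2
  a_7 = -1·-2 + 0·-1 + 1·1 = 3
  a_8 = -1·3 + 0·-2 + 1·-1 = -4
  a_9 = -1·-4 + 0·3 + 1·-2 = 2
  a_10 = -1·2 + 0·-4 + 1·3 = 1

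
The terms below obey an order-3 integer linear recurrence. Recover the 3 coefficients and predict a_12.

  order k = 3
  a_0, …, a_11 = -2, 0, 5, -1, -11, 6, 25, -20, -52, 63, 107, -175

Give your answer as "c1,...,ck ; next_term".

  a_3 = 1·5 + -2·0 + 3·-2 = -1
  a_4 = 1·-1 + -2·5 + 3·0 = -11
  a_5 = 1·-11 + -2·-1 + 3·5 = 6
  a_6 = 1·6 + -2·-11 + 3·-1 = 25
  a_7 = 1·25 + -2·6 + 3·-11 = -20
  a_8 = 1·-20 + -2·25 + 3·6 = -52
  a_9 = 1·-52 + -2·-20 + 3·25 = 63
  a_10 = 1·63 + -2·-52 + 3·-20 = 107
  a_11 = 1·107 + -2·63 + 3·-52 = -175
  a_12 = 1·-175 + -2·107 + 3·63 = -200

1,-2,3 ; -200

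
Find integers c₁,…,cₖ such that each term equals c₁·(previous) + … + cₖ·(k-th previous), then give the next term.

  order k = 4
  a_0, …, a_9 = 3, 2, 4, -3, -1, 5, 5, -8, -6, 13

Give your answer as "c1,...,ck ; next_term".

0,-1,0,1 ; 11

  a_4 = 0·-3 + -1·4 + 0·2 + 1·3 = -1
  a_5 = 0·-1 + -1·-3 + 0·4 + 1·2 = 5
  a_6 = 0·5 + -1·-1 + 0·-3 + 1·4 = 5
  a_7 = 0·5 + -1·5 + 0·-1 + 1·-3 = -8
  a_8 = 0·-8 + -1·5 + 0·5 + 1·-1 = -6
  a_9 = 0·-6 + -1·-8 + 0·5 + 1·5 = 13
  a_10 = 0·13 + -1·-6 + 0·-8 + 1·5 = 11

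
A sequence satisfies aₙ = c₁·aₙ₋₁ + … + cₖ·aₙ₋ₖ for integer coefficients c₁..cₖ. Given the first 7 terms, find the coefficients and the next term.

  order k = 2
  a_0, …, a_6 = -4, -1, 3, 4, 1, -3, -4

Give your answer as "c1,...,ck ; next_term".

1,-1 ; -1

  a_2 = 1·-1 + -1·-4 = 3
  a_3 = 1·3 + -1·-1 = 4
  a_4 = 1·4 + -1·3 = 1
  a_5 = 1·1 + -1·4 = -3
  a_6 = 1·-3 + -1·1 = -4
  a_7 = 1·-4 + -1·-3 = -1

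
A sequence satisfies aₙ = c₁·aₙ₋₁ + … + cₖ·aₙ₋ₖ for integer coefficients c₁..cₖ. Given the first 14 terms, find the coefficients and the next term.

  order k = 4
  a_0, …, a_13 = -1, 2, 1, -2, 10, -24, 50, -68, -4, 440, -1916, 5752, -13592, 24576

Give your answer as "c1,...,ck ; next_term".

  a_4 = -4·-2 + -4·1 + 4·2 + 2·-1 = 10
  a_5 = -4·10 + -4·-2 + 4·1 + 2·2 = -24
  a_6 = -4·-24 + -4·10 + 4·-2 + 2·1 = 50
  a_7 = -4·50 + -4·-24 + 4·10 + 2·-2 = -68
  a_8 = -4·-68 + -4·50 + 4·-24 + 2·10 = -4
  a_9 = -4·-4 + -4·-68 + 4·50 + 2·-24 = 440
  a_10 = -4·440 + -4·-4 + 4·-68 + 2·50 = -1916
  a_11 = -4·-1916 + -4·440 + 4·-4 + 2·-68 = 5752
  a_12 = -4·5752 + -4·-1916 + 4·440 + 2·-4 = -13592
  a_13 = -4·-13592 + -4·5752 + 4·-1916 + 2·440 = 24576
  a_14 = -4·24576 + -4·-13592 + 4·5752 + 2·-1916 = -24760

-4,-4,4,2 ; -24760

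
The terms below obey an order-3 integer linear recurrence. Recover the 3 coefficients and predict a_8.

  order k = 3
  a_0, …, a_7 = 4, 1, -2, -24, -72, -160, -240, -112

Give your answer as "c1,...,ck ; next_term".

3,-2,-4 ; 784

  a_3 = 3·-2 + -2·1 + -4·4 = -24
  a_4 = 3·-24 + -2·-2 + -4·1 = -72
  a_5 = 3·-72 + -2·-24 + -4·-2 = -160
  a_6 = 3·-160 + -2·-72 + -4·-24 = -240
  a_7 = 3·-240 + -2·-160 + -4·-72 = -112
  a_8 = 3·-112 + -2·-240 + -4·-160 = 784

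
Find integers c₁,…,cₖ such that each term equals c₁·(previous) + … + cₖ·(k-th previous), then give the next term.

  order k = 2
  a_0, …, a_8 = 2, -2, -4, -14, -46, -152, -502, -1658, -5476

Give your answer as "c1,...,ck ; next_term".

3,1 ; -18086

  a_2 = 3·-2 + 1·2 = -4
  a_3 = 3·-4 + 1·-2 = -14
  a_4 = 3·-14 + 1·-4 = -46
  a_5 = 3·-46 + 1·-14 = -152
  a_6 = 3·-152 + 1·-46 = -502
  a_7 = 3·-502 + 1·-152 = -1658
  a_8 = 3·-1658 + 1·-502 = -5476
  a_9 = 3·-5476 + 1·-1658 = -18086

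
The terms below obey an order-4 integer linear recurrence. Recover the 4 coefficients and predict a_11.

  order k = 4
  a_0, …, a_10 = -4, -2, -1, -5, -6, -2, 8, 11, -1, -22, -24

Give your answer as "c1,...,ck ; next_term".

  a_4 = 1·-5 + -1·-1 + -1·-2 + 1·-4 = -6
  a_5 = 1·-6 + -1·-5 + -1·-1 + 1·-2 = -2
  a_6 = 1·-2 + -1·-6 + -1·-5 + 1·-1 = 8
  a_7 = 1·8 + -1·-2 + -1·-6 + 1·-5 = 11
  a_8 = 1·11 + -1·8 + -1·-2 + 1·-6 = -1
  a_9 = 1·-1 + -1·11 + -1·8 + 1·-2 = -22
  a_10 = 1·-22 + -1·-1 + -1·11 + 1·8 = -24
  a_11 = 1·-24 + -1·-22 + -1·-1 + 1·11 = 10

1,-1,-1,1 ; 10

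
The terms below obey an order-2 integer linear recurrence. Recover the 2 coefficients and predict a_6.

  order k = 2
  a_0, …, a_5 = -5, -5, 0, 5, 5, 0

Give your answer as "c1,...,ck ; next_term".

1,-1 ; -5

  a_2 = 1·-5 + -1·-5 = 0
  a_3 = 1·0 + -1·-5 = 5
  a_4 = 1·5 + -1·0 = 5
  a_5 = 1·5 + -1·5 = 0
  a_6 = 1·0 + -1·5 = -5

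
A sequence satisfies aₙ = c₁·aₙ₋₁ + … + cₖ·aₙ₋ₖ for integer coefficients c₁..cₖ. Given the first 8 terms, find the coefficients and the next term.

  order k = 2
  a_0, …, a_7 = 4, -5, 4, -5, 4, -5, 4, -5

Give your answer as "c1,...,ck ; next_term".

  a_2 = 0·-5 + 1·4 = 4
  a_3 = 0·4 + 1·-5 = -5
  a_4 = 0·-5 + 1·4 = 4
  a_5 = 0·4 + 1·-5 = -5
  a_6 = 0·-5 + 1·4 = 4
  a_7 = 0·4 + 1·-5 = -5
  a_8 = 0·-5 + 1·4 = 4

0,1 ; 4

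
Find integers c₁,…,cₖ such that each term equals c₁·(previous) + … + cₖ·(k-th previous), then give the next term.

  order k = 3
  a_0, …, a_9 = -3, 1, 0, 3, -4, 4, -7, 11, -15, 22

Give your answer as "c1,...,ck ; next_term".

  a_3 = -1·0 + 0·1 + -1·-3 = 3
  a_4 = -1·3 + 0·0 + -1·1 = -4
  a_5 = -1·-4 + 0·3 + -1·0 = 4
  a_6 = -1·4 + 0·-4 + -1·3 = -7
  a_7 = -1·-7 + 0·4 + -1·-4 = 11
  a_8 = -1·11 + 0·-7 + -1·4 = -15
  a_9 = -1·-15 + 0·11 + -1·-7 = 22
  a_10 = -1·22 + 0·-15 + -1·11 = -33

-1,0,-1 ; -33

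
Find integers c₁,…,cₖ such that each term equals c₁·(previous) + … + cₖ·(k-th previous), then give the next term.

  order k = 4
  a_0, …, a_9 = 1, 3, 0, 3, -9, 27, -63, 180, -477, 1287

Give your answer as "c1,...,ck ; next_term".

  a_4 = -1·3 + 3·0 + -3·3 + 3·1 = -9
  a_5 = -1·-9 + 3·3 + -3·0 + 3·3 = 27
  a_6 = -1·27 + 3·-9 + -3·3 + 3·0 = -63
  a_7 = -1·-63 + 3·27 + -3·-9 + 3·3 = 180
  a_8 = -1·180 + 3·-63 + -3·27 + 3·-9 = -477
  a_9 = -1·-477 + 3·180 + -3·-63 + 3·27 = 1287
  a_10 = -1·1287 + 3·-477 + -3·180 + 3·-63 = -3447

-1,3,-3,3 ; -3447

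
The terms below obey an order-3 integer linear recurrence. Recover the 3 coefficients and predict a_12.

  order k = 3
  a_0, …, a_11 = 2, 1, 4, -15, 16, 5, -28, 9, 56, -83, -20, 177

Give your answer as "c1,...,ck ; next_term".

-2,-3,-2 ; -128

  a_3 = -2·4 + -3·1 + -2·2 = -15
  a_4 = -2·-15 + -3·4 + -2·1 = 16
  a_5 = -2·16 + -3·-15 + -2·4 = 5
  a_6 = -2·5 + -3·16 + -2·-15 = -28
  a_7 = -2·-28 + -3·5 + -2·16 = 9
  a_8 = -2·9 + -3·-28 + -2·5 = 56
  a_9 = -2·56 + -3·9 + -2·-28 = -83
  a_10 = -2·-83 + -3·56 + -2·9 = -20
  a_11 = -2·-20 + -3·-83 + -2·56 = 177
  a_12 = -2·177 + -3·-20 + -2·-83 = -128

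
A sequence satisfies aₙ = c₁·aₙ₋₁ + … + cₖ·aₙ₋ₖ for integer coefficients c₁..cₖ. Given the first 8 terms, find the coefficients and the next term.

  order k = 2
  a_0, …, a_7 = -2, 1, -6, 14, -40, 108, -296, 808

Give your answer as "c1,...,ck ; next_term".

  a_2 = -2·1 + 2·-2 = -6
  a_3 = -2·-6 + 2·1 = 14
  a_4 = -2·14 + 2·-6 = -40
  a_5 = -2·-40 + 2·14 = 108
  a_6 = -2·108 + 2·-40 = -296
  a_7 = -2·-296 + 2·108 = 808
  a_8 = -2·808 + 2·-296 = -2208

-2,2 ; -2208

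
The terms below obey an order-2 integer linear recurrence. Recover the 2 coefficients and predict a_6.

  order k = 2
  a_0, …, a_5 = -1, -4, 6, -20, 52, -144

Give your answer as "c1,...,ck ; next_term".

  a_2 = -2·-4 + 2·-1 = 6
  a_3 = -2·6 + 2·-4 = -20
  a_4 = -2·-20 + 2·6 = 52
  a_5 = -2·52 + 2·-20 = -144
  a_6 = -2·-144 + 2·52 = 392

-2,2 ; 392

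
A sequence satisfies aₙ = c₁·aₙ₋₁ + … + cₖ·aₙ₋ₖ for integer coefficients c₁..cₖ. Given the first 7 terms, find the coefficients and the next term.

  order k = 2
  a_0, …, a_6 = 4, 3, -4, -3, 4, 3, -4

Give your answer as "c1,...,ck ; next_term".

0,-1 ; -3

  a_2 = 0·3 + -1·4 = -4
  a_3 = 0·-4 + -1·3 = -3
  a_4 = 0·-3 + -1·-4 = 4
  a_5 = 0·4 + -1·-3 = 3
  a_6 = 0·3 + -1·4 = -4
  a_7 = 0·-4 + -1·3 = -3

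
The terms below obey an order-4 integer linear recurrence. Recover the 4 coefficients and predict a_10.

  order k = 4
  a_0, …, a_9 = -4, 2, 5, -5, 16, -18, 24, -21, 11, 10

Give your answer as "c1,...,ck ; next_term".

  a_4 = -1·-5 + 1·5 + 1·2 + -1·-4 = 16
  a_5 = -1·16 + 1·-5 + 1·5 + -1·2 = -18
  a_6 = -1·-18 + 1·16 + 1·-5 + -1·5 = 24
  a_7 = -1·24 + 1·-18 + 1·16 + -1·-5 = -21
  a_8 = -1·-21 + 1·24 + 1·-18 + -1·16 = 11
  a_9 = -1·11 + 1·-21 + 1·24 + -1·-18 = 10
  a_10 = -1·10 + 1·11 + 1·-21 + -1·24 = -44

-1,1,1,-1 ; -44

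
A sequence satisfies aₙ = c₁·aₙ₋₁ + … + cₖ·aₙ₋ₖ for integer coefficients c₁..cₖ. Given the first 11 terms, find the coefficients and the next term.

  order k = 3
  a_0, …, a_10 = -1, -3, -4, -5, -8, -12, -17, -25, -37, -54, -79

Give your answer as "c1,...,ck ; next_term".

1,0,1 ; -116

  a_3 = 1·-4 + 0·-3 + 1·-1 = -5
  a_4 = 1·-5 + 0·-4 + 1·-3 = -8
  a_5 = 1·-8 + 0·-5 + 1·-4 = -12
  a_6 = 1·-12 + 0·-8 + 1·-5 = -17
  a_7 = 1·-17 + 0·-12 + 1·-8 = -25
  a_8 = 1·-25 + 0·-17 + 1·-12 = -37
  a_9 = 1·-37 + 0·-25 + 1·-17 = -54
  a_10 = 1·-54 + 0·-37 + 1·-25 = -79
  a_11 = 1·-79 + 0·-54 + 1·-37 = -116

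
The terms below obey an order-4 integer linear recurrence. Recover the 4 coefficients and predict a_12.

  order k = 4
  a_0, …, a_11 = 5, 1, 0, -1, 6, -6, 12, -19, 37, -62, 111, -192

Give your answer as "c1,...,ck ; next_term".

-1,1,0,1 ; 340

  a_4 = -1·-1 + 1·0 + 0·1 + 1·5 = 6
  a_5 = -1·6 + 1·-1 + 0·0 + 1·1 = -6
  a_6 = -1·-6 + 1·6 + 0·-1 + 1·0 = 12
  a_7 = -1·12 + 1·-6 + 0·6 + 1·-1 = -19
  a_8 = -1·-19 + 1·12 + 0·-6 + 1·6 = 37
  a_9 = -1·37 + 1·-19 + 0·12 + 1·-6 = -62
  a_10 = -1·-62 + 1·37 + 0·-19 + 1·12 = 111
  a_11 = -1·111 + 1·-62 + 0·37 + 1·-19 = -192
  a_12 = -1·-192 + 1·111 + 0·-62 + 1·37 = 340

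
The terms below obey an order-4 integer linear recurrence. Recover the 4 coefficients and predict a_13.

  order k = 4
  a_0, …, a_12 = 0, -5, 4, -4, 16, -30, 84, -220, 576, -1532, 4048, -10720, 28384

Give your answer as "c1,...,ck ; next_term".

  a_4 = -2·-4 + 2·4 + 0·-5 + -2·0 = 16
  a_5 = -2·16 + 2·-4 + 0·4 + -2·-5 = -30
  a_6 = -2·-30 + 2·16 + 0·-4 + -2·4 = 84
  a_7 = -2·84 + 2·-30 + 0·16 + -2·-4 = -220
  a_8 = -2·-220 + 2·84 + 0·-30 + -2·16 = 576
  a_9 = -2·576 + 2·-220 + 0·84 + -2·-30 = -1532
  a_10 = -2·-1532 + 2·576 + 0·-220 + -2·84 = 4048
  a_11 = -2·4048 + 2·-1532 + 0·576 + -2·-220 = -10720
  a_12 = -2·-10720 + 2·4048 + 0·-1532 + -2·576 = 28384
  a_13 = -2·28384 + 2·-10720 + 0·4048 + -2·-1532 = -75144

-2,2,0,-2 ; -75144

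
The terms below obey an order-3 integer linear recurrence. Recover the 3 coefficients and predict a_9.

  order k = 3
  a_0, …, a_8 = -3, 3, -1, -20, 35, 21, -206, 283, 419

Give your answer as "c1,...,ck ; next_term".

  a_3 = -1·-1 + -3·3 + 4·-3 = -20
  a_4 = -1·-20 + -3·-1 + 4·3 = 35
  a_5 = -1·35 + -3·-20 + 4·-1 = 21
  a_6 = -1·21 + -3·35 + 4·-20 = -206
  a_7 = -1·-206 + -3·21 + 4·35 = 283
  a_8 = -1·283 + -3·-206 + 4·21 = 419
  a_9 = -1·419 + -3·283 + 4·-206 = -2092

-1,-3,4 ; -2092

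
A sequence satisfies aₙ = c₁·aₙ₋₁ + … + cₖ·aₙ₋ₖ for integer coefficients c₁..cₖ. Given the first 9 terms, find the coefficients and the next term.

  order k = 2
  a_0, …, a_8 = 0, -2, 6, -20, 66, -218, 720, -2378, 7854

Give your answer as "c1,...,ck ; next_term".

  a_2 = -3·-2 + 1·0 = 6
  a_3 = -3·6 + 1·-2 = -20
  a_4 = -3·-20 + 1·6 = 66
  a_5 = -3·66 + 1·-20 = -218
  a_6 = -3·-218 + 1·66 = 720
  a_7 = -3·720 + 1·-218 = -2378
  a_8 = -3·-2378 + 1·720 = 7854
  a_9 = -3·7854 + 1·-2378 = -25940

-3,1 ; -25940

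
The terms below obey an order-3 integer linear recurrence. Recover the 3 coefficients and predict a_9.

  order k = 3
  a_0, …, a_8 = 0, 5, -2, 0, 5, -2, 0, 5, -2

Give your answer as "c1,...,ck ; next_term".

0,0,1 ; 0

  a_3 = 0·-2 + 0·5 + 1·0 = 0
  a_4 = 0·0 + 0·-2 + 1·5 = 5
  a_5 = 0·5 + 0·0 + 1·-2 = -2
  a_6 = 0·-2 + 0·5 + 1·0 = 0
  a_7 = 0·0 + 0·-2 + 1·5 = 5
  a_8 = 0·5 + 0·0 + 1·-2 = -2
  a_9 = 0·-2 + 0·5 + 1·0 = 0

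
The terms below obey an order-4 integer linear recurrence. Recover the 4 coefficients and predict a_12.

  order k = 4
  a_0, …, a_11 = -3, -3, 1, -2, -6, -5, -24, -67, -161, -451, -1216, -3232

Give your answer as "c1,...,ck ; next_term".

  a_4 = 2·-2 + 1·1 + 3·-3 + -2·-3 = -6
  a_5 = 2·-6 + 1·-2 + 3·1 + -2·-3 = -5
  a_6 = 2·-5 + 1·-6 + 3·-2 + -2·1 = -24
  a_7 = 2·-24 + 1·-5 + 3·-6 + -2·-2 = -67
  a_8 = 2·-67 + 1·-24 + 3·-5 + -2·-6 = -161
  a_9 = 2·-161 + 1·-67 + 3·-24 + -2·-5 = -451
  a_10 = 2·-451 + 1·-161 + 3·-67 + -2·-24 = -1216
  a_11 = 2·-1216 + 1·-451 + 3·-161 + -2·-67 = -3232
  a_12 = 2·-3232 + 1·-1216 + 3·-451 + -2·-161 = -8711

2,1,3,-2 ; -8711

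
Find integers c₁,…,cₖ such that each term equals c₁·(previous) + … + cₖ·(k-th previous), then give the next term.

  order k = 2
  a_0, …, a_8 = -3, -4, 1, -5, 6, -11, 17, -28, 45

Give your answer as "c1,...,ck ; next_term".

  a_2 = -1·-4 + 1·-3 = 1
  a_3 = -1·1 + 1·-4 = -5
  a_4 = -1·-5 + 1·1 = 6
  a_5 = -1·6 + 1·-5 = -11
  a_6 = -1·-11 + 1·6 = 17
  a_7 = -1·17 + 1·-11 = -28
  a_8 = -1·-28 + 1·17 = 45
  a_9 = -1·45 + 1·-28 = -73

-1,1 ; -73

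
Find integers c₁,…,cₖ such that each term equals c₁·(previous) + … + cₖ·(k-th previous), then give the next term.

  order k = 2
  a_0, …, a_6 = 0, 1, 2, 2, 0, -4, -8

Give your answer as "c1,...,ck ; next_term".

  a_2 = 2·1 + -2·0 = 2
  a_3 = 2·2 + -2·1 = 2
  a_4 = 2·2 + -2·2 = 0
  a_5 = 2·0 + -2·2 = -4
  a_6 = 2·-4 + -2·0 = -8
  a_7 = 2·-8 + -2·-4 = -8

2,-2 ; -8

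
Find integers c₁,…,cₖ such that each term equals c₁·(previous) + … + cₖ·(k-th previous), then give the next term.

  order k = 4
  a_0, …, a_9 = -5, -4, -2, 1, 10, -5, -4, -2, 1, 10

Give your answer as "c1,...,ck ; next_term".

-1,-1,-1,-1 ; -5

  a_4 = -1·1 + -1·-2 + -1·-4 + -1·-5 = 10
  a_5 = -1·10 + -1·1 + -1·-2 + -1·-4 = -5
  a_6 = -1·-5 + -1·10 + -1·1 + -1·-2 = -4
  a_7 = -1·-4 + -1·-5 + -1·10 + -1·1 = -2
  a_8 = -1·-2 + -1·-4 + -1·-5 + -1·10 = 1
  a_9 = -1·1 + -1·-2 + -1·-4 + -1·-5 = 10
  a_10 = -1·10 + -1·1 + -1·-2 + -1·-4 = -5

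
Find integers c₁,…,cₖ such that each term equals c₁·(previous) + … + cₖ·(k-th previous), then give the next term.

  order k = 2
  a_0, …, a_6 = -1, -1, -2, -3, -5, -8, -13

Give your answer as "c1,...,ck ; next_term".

1,1 ; -21

  a_2 = 1·-1 + 1·-1 = -2
  a_3 = 1·-2 + 1·-1 = -3
  a_4 = 1·-3 + 1·-2 = -5
  a_5 = 1·-5 + 1·-3 = -8
  a_6 = 1·-8 + 1·-5 = -13
  a_7 = 1·-13 + 1·-8 = -21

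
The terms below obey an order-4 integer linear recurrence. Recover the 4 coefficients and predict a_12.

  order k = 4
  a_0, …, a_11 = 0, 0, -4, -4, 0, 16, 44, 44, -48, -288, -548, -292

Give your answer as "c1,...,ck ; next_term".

  a_4 = 1·-4 + -1·-4 + -3·0 + -4·0 = 0
  a_5 = 1·0 + -1·-4 + -3·-4 + -4·0 = 16
  a_6 = 1·16 + -1·0 + -3·-4 + -4·-4 = 44
  a_7 = 1·44 + -1·16 + -3·0 + -4·-4 = 44
  a_8 = 1·44 + -1·44 + -3·16 + -4·0 = -48
  a_9 = 1·-48 + -1·44 + -3·44 + -4·16 = -288
  a_10 = 1·-288 + -1·-48 + -3·44 + -4·44 = -548
  a_11 = 1·-548 + -1·-288 + -3·-48 + -4·44 = -292
  a_12 = 1·-292 + -1·-548 + -3·-288 + -4·-48 = 1312

1,-1,-3,-4 ; 1312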